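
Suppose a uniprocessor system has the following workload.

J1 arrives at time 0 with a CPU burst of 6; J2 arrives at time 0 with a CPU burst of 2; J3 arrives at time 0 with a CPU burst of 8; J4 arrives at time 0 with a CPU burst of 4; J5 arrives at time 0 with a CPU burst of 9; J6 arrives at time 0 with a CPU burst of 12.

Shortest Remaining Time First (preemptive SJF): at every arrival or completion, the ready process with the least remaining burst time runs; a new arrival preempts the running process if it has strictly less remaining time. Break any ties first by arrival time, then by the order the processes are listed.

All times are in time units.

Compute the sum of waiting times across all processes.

Gantt: | J2 0-2 | J4 2-6 | J1 6-12 | J3 12-20 | J5 20-29 | J6 29-41 |
Completion: J1=12  J2=2  J3=20  J4=6  J5=29  J6=41
Turnaround (C−A): J1=12  J2=2  J3=20  J4=6  J5=29  J6=41
Waiting = turnaround − burst: J1=6, J2=0, J3=12, J4=2, J5=20, J6=29
Total waiting = 6 + 0 + 12 + 2 + 20 + 29 = 69

69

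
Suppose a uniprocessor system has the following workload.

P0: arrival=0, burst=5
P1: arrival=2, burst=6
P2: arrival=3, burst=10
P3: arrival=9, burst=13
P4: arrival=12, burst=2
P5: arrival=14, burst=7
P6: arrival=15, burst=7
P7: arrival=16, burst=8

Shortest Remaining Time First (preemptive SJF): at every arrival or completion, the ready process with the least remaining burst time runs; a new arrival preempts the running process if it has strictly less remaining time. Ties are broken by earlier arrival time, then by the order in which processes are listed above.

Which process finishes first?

P0

Gantt: | P0 0-5 | P1 5-11 | P2 11-12 | P4 12-14 | P5 14-21 | P6 21-28 | P7 28-36 | P2 36-45 | P3 45-58 |
Completion: P0=5  P1=11  P2=45  P3=58  P4=14  P5=21  P6=28  P7=36
Turnaround (C−A): P0=5  P1=9  P2=42  P3=49  P4=2  P5=7  P6=13  P7=20
Finish order: P0 → P1 → P4 → P5 → P6 → P7 → P2 → P3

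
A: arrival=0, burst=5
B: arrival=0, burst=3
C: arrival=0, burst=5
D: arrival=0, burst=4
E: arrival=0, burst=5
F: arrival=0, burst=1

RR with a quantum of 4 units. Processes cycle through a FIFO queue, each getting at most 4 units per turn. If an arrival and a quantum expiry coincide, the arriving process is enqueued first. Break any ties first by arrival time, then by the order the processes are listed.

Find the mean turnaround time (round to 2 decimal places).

Schedule: | A 0-4 | B 4-7 | C 7-11 | D 11-15 | E 15-19 | F 19-20 | A 20-21 | C 21-22 | E 22-23 |
Completion: A=21  B=7  C=22  D=15  E=23  F=20
Turnaround times: A=21, B=7, C=22, D=15, E=23, F=20
Average turnaround = (21+7+22+15+23+20) / 6 = 108/6 = 18.00

18.00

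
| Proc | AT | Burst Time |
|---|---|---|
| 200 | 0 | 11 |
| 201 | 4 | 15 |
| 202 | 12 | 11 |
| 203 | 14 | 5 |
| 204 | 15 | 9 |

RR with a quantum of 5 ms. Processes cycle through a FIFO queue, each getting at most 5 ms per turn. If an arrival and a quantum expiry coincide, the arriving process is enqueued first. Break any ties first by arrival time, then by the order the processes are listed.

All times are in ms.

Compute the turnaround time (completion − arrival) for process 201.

37

Schedule: | 200 0-5 | 201 5-10 | 200 10-15 | 201 15-20 | 202 20-25 | 203 25-30 | 204 30-35 | 200 35-36 | 201 36-41 | 202 41-46 | 204 46-50 | 202 50-51 |
Completion: 200=36  201=41  202=51  203=30  204=50
Turnaround (C−A): 200=36  201=37  202=39  203=16  204=35
Turnaround(201) = completion − arrival = 41 − 4 = 37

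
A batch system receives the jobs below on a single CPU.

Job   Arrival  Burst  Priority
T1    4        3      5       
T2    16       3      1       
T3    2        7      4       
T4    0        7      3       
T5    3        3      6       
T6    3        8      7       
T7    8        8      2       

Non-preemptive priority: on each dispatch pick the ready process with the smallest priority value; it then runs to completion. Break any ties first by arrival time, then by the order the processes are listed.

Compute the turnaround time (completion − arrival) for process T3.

12

Gantt: | T4 0-7 | T3 7-14 | T7 14-22 | T2 22-25 | T1 25-28 | T5 28-31 | T6 31-39 |
Completion: T1=28  T2=25  T3=14  T4=7  T5=31  T6=39  T7=22
Turnaround (C−A): T1=24  T2=9  T3=12  T4=7  T5=28  T6=36  T7=14
Turnaround(T3) = completion − arrival = 14 − 2 = 12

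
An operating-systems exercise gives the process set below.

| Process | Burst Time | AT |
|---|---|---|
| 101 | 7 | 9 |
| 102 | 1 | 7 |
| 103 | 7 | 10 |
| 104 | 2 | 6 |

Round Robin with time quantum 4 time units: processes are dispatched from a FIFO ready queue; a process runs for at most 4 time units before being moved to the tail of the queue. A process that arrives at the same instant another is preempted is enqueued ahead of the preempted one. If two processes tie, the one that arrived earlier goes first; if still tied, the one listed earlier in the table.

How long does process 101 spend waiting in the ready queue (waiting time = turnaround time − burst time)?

4

Gantt: | idle 0-6 | 104 6-8 | 102 8-9 | 101 9-13 | 103 13-17 | 101 17-20 | 103 20-23 |
Completion: 101=20  102=9  103=23  104=8
Turnaround (C−A): 101=11  102=2  103=13  104=2
Waiting(101) = turnaround − burst = 11 − 7 = 4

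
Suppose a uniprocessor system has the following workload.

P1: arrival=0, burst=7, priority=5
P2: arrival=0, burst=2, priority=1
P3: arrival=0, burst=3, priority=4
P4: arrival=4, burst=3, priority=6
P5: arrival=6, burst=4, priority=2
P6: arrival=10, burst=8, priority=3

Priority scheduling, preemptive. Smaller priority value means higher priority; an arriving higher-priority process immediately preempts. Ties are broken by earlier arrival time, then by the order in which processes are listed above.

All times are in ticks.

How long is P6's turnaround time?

8

Timeline: | P2 0-2 | P3 2-5 | P1 5-6 | P5 6-10 | P6 10-18 | P1 18-24 | P4 24-27 |
Completion: P1=24  P2=2  P3=5  P4=27  P5=10  P6=18
Turnaround(P6) = completion − arrival = 18 − 10 = 8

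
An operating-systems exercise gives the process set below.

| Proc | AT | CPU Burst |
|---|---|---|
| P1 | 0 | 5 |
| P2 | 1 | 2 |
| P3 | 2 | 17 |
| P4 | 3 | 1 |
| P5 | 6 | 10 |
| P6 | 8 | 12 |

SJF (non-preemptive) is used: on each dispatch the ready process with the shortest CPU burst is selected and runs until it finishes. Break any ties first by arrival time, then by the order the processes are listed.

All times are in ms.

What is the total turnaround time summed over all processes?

Schedule: | P1 0-5 | P4 5-6 | P2 6-8 | P5 8-18 | P6 18-30 | P3 30-47 |
Completion: P1=5  P2=8  P3=47  P4=6  P5=18  P6=30
Turnaround = completion − arrival: P1=5, P2=7, P3=45, P4=3, P5=12, P6=22
Total turnaround = 5 + 7 + 45 + 3 + 12 + 22 = 94

94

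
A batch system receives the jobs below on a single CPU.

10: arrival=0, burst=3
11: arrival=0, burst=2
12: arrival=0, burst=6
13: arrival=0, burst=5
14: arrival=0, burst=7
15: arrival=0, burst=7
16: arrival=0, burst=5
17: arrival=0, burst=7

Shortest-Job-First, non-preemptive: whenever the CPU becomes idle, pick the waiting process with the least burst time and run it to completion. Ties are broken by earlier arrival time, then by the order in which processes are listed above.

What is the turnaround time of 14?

Schedule: | 11 0-2 | 10 2-5 | 13 5-10 | 16 10-15 | 12 15-21 | 14 21-28 | 15 28-35 | 17 35-42 |
Completion: 10=5  11=2  12=21  13=10  14=28  15=35  16=15  17=42
Turnaround (C−A): 10=5  11=2  12=21  13=10  14=28  15=35  16=15  17=42
Turnaround(14) = completion − arrival = 28 − 0 = 28

28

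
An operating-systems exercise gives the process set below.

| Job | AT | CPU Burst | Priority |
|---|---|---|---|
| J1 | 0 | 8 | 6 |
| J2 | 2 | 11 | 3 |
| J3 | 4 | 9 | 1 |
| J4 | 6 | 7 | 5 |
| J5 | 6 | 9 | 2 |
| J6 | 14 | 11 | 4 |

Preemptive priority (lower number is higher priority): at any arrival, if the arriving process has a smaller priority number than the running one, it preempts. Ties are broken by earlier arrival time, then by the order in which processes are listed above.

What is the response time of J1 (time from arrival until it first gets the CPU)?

0

Timeline: | J1 0-2 | J2 2-4 | J3 4-13 | J5 13-22 | J2 22-31 | J6 31-42 | J4 42-49 | J1 49-55 |
Completion: J1=55  J2=31  J3=13  J4=49  J5=22  J6=42
Turnaround (C−A): J1=55  J2=29  J3=9  J4=43  J5=16  J6=28
Response(J1) = first start − arrival = 0 − 0 = 0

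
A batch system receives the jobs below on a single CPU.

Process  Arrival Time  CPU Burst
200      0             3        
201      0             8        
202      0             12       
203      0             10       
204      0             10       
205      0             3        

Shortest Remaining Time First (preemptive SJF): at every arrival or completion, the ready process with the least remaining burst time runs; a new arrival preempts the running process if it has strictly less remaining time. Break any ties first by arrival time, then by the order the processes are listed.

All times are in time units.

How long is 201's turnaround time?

Schedule: | 200 0-3 | 205 3-6 | 201 6-14 | 203 14-24 | 204 24-34 | 202 34-46 |
Completion: 200=3  201=14  202=46  203=24  204=34  205=6
Turnaround(201) = completion − arrival = 14 − 0 = 14

14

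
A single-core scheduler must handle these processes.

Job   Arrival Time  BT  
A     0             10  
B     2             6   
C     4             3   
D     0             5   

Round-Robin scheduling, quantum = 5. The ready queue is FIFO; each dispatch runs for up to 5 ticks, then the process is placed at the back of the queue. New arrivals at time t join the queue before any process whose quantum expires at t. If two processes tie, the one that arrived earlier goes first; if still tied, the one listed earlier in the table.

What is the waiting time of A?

13

Timeline: | A 0-5 | D 5-10 | B 10-15 | C 15-18 | A 18-23 | B 23-24 |
Completion: A=23  B=24  C=18  D=10
Turnaround (C−A): A=23  B=22  C=14  D=10
Waiting(A) = turnaround − burst = 23 − 10 = 13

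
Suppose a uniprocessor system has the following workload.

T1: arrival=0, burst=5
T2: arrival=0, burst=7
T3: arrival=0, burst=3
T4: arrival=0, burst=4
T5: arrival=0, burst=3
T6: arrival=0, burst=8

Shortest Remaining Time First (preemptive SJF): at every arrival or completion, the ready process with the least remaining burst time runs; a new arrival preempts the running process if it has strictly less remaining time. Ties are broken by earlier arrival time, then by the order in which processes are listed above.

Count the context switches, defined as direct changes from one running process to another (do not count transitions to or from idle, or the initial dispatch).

Schedule: | T3 0-3 | T5 3-6 | T4 6-10 | T1 10-15 | T2 15-22 | T6 22-30 |
Completion: T1=15  T2=22  T3=3  T4=10  T5=6  T6=30

5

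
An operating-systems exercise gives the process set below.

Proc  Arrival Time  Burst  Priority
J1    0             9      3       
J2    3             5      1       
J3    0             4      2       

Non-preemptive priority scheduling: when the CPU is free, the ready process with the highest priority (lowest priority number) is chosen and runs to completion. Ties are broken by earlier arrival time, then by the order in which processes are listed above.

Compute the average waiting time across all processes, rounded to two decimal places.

Schedule: | J3 0-4 | J2 4-9 | J1 9-18 |
Completion: J1=18  J2=9  J3=4
Turnaround (C−A): J1=18  J2=6  J3=4
Waiting times: J1=9, J2=1, J3=0
Average waiting = (9+1+0) / 3 = 10/3 = 3.33

3.33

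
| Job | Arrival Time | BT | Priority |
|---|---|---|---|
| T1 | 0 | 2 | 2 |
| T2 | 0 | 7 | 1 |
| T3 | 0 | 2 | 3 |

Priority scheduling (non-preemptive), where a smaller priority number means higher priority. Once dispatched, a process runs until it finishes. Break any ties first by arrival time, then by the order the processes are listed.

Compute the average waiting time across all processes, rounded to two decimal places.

Schedule: | T2 0-7 | T1 7-9 | T3 9-11 |
Completion: T1=9  T2=7  T3=11
Waiting times: T1=7, T2=0, T3=9
Average waiting = (7+0+9) / 3 = 16/3 = 5.33

5.33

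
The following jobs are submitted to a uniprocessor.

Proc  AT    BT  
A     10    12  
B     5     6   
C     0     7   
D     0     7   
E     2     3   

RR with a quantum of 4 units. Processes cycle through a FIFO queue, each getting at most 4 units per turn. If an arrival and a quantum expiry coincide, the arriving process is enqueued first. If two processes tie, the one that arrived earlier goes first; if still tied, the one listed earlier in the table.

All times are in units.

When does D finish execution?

Timeline: | C 0-4 | D 4-8 | E 8-11 | C 11-14 | B 14-18 | D 18-21 | A 21-25 | B 25-27 | A 27-35 |
Completion: A=35  B=27  C=14  D=21  E=11

21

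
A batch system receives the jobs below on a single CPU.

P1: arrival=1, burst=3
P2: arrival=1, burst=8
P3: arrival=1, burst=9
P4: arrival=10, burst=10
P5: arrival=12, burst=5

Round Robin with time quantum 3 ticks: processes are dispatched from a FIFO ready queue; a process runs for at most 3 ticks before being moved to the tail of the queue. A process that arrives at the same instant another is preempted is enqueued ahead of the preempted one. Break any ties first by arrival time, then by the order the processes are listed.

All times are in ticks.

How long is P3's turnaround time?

Gantt: | idle 0-1 | P1 1-4 | P2 4-7 | P3 7-10 | P2 10-13 | P4 13-16 | P3 16-19 | P5 19-22 | P2 22-24 | P4 24-27 | P3 27-30 | P5 30-32 | P4 32-36 |
Completion: P1=4  P2=24  P3=30  P4=36  P5=32
Turnaround(P3) = completion − arrival = 30 − 1 = 29

29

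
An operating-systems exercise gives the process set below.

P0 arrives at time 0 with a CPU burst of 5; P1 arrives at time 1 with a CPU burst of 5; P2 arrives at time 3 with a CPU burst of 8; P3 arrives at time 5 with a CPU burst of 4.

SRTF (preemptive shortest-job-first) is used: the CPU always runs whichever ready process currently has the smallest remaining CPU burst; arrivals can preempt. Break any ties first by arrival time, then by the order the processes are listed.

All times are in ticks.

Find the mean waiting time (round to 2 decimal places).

Gantt: | P0 0-5 | P3 5-9 | P1 9-14 | P2 14-22 |
Completion: P0=5  P1=14  P2=22  P3=9
Waiting times: P0=0, P1=8, P2=11, P3=0
Average waiting = (0+8+11+0) / 4 = 19/4 = 4.75

4.75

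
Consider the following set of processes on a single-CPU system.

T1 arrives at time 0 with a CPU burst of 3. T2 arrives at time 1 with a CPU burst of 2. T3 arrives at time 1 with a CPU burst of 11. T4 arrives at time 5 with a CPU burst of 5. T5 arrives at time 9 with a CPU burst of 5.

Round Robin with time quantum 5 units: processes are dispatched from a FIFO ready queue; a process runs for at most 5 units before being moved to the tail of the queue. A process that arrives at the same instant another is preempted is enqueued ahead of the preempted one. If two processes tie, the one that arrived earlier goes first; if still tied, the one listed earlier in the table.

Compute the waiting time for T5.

Schedule: | T1 0-3 | T2 3-5 | T3 5-10 | T4 10-15 | T5 15-20 | T3 20-26 |
Completion: T1=3  T2=5  T3=26  T4=15  T5=20
Turnaround (C−A): T1=3  T2=4  T3=25  T4=10  T5=11
Waiting(T5) = turnaround − burst = 11 − 5 = 6

6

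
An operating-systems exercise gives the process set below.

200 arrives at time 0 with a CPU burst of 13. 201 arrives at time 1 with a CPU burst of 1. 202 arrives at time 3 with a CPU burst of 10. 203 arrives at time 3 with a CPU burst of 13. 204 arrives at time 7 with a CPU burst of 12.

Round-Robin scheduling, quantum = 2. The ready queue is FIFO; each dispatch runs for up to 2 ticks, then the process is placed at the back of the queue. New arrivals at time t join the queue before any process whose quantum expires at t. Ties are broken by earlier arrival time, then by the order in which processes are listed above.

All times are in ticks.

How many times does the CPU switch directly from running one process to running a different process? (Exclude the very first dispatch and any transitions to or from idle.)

25

Timeline: | 200 0-2 | 201 2-3 | 200 3-5 | 202 5-7 | 203 7-9 | 200 9-11 | 204 11-13 | 202 13-15 | 203 15-17 | 200 17-19 | 204 19-21 | 202 21-23 | 203 23-25 | 200 25-27 | 204 27-29 | 202 29-31 | 203 31-33 | 200 33-35 | 204 35-37 | 202 37-39 | 203 39-41 | 200 41-42 | 204 42-44 | 203 44-46 | 204 46-48 | 203 48-49 |
Completion: 200=42  201=3  202=39  203=49  204=48
Turnaround (C−A): 200=42  201=2  202=36  203=46  204=41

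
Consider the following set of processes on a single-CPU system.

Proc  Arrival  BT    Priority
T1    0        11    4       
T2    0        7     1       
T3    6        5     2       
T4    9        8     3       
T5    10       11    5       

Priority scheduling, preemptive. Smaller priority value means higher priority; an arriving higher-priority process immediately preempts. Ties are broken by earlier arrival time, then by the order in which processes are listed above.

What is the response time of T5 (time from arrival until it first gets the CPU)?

Schedule: | T2 0-7 | T3 7-12 | T4 12-20 | T1 20-31 | T5 31-42 |
Completion: T1=31  T2=7  T3=12  T4=20  T5=42
Response(T5) = first start − arrival = 31 − 10 = 21

21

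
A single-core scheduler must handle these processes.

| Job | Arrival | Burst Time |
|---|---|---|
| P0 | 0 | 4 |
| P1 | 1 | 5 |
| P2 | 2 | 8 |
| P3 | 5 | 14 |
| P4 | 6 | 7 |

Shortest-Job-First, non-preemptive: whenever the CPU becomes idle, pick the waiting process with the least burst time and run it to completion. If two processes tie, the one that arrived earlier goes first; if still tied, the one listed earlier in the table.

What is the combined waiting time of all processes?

39

Schedule: | P0 0-4 | P1 4-9 | P4 9-16 | P2 16-24 | P3 24-38 |
Completion: P0=4  P1=9  P2=24  P3=38  P4=16
Turnaround (C−A): P0=4  P1=8  P2=22  P3=33  P4=10
Waiting = turnaround − burst: P0=0, P1=3, P2=14, P3=19, P4=3
Total waiting = 0 + 3 + 14 + 19 + 3 = 39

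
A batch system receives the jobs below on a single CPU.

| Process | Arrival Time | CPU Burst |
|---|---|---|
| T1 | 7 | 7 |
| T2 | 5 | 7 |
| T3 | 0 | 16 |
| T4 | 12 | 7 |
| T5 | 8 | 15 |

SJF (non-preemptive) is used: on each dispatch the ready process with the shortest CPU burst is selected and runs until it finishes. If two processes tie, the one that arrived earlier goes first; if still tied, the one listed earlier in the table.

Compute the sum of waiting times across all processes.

Timeline: | T3 0-16 | T2 16-23 | T1 23-30 | T4 30-37 | T5 37-52 |
Completion: T1=30  T2=23  T3=16  T4=37  T5=52
Turnaround (C−A): T1=23  T2=18  T3=16  T4=25  T5=44
Waiting = turnaround − burst: T1=16, T2=11, T3=0, T4=18, T5=29
Total waiting = 16 + 11 + 0 + 18 + 29 = 74

74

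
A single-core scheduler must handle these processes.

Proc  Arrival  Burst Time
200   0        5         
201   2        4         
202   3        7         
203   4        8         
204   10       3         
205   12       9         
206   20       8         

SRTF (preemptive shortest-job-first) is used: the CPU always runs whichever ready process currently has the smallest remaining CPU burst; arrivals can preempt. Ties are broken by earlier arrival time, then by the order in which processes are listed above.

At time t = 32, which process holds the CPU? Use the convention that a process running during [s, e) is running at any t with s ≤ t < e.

Schedule: | 200 0-5 | 201 5-9 | 202 9-10 | 204 10-13 | 202 13-19 | 203 19-27 | 206 27-35 | 205 35-44 |
Completion: 200=5  201=9  202=19  203=27  204=13  205=44  206=35
Turnaround (C−A): 200=5  201=7  202=16  203=23  204=3  205=32  206=15

206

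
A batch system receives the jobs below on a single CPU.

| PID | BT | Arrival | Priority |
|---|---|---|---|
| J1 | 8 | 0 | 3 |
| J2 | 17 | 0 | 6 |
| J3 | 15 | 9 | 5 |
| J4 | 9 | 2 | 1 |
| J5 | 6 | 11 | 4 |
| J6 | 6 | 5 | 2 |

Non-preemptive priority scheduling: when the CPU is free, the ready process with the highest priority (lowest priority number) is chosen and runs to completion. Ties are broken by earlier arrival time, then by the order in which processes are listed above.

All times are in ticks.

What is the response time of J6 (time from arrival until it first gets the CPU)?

12

Gantt: | J1 0-8 | J4 8-17 | J6 17-23 | J5 23-29 | J3 29-44 | J2 44-61 |
Completion: J1=8  J2=61  J3=44  J4=17  J5=29  J6=23
Turnaround (C−A): J1=8  J2=61  J3=35  J4=15  J5=18  J6=18
Response(J6) = first start − arrival = 17 − 5 = 12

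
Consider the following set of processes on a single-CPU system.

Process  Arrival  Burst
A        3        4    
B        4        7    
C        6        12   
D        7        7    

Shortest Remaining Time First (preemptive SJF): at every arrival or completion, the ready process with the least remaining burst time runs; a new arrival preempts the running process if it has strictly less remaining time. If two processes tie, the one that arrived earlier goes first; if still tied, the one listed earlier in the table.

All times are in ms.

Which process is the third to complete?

D

Timeline: | idle 0-3 | A 3-7 | B 7-14 | D 14-21 | C 21-33 |
Completion: A=7  B=14  C=33  D=21
Finish order: A → B → D → C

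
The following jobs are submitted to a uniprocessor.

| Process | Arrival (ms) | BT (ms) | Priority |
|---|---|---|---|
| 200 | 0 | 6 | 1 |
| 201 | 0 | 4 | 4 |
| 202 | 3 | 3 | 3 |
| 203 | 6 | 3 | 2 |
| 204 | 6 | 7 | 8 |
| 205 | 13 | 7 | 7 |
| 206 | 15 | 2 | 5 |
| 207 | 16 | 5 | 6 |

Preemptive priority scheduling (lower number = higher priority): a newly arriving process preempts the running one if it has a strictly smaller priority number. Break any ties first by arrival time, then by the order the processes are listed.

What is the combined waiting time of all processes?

Gantt: | 200 0-6 | 203 6-9 | 202 9-12 | 201 12-16 | 206 16-18 | 207 18-23 | 205 23-30 | 204 30-37 |
Completion: 200=6  201=16  202=12  203=9  204=37  205=30  206=18  207=23
Turnaround (C−A): 200=6  201=16  202=9  203=3  204=31  205=17  206=3  207=7
Waiting = turnaround − burst: 200=0, 201=12, 202=6, 203=0, 204=24, 205=10, 206=1, 207=2
Total waiting = 0 + 12 + 6 + 0 + 24 + 10 + 1 + 2 = 55

55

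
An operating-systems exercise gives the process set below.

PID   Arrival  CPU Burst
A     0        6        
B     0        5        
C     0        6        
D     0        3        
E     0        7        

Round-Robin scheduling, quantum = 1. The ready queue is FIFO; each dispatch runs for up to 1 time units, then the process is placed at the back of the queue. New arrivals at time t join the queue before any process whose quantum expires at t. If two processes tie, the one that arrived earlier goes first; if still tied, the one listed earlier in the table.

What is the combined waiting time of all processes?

84

Gantt: | A 0-1 | B 1-2 | C 2-3 | D 3-4 | E 4-5 | A 5-6 | B 6-7 | C 7-8 | D 8-9 | E 9-10 | A 10-11 | B 11-12 | C 12-13 | D 13-14 | E 14-15 | A 15-16 | B 16-17 | C 17-18 | E 18-19 | A 19-20 | B 20-21 | C 21-22 | E 22-23 | A 23-24 | C 24-25 | E 25-27 |
Completion: A=24  B=21  C=25  D=14  E=27
Waiting = turnaround − burst: A=18, B=16, C=19, D=11, E=20
Total waiting = 18 + 16 + 19 + 11 + 20 = 84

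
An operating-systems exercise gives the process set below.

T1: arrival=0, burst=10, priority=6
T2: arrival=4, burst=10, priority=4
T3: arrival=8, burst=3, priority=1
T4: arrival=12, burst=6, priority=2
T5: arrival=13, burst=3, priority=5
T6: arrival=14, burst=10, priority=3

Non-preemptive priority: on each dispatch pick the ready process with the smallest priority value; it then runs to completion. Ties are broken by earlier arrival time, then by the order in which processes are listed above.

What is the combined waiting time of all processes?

59

Schedule: | T1 0-10 | T3 10-13 | T4 13-19 | T6 19-29 | T2 29-39 | T5 39-42 |
Completion: T1=10  T2=39  T3=13  T4=19  T5=42  T6=29
Turnaround (C−A): T1=10  T2=35  T3=5  T4=7  T5=29  T6=15
Waiting = turnaround − burst: T1=0, T2=25, T3=2, T4=1, T5=26, T6=5
Total waiting = 0 + 25 + 2 + 1 + 26 + 5 = 59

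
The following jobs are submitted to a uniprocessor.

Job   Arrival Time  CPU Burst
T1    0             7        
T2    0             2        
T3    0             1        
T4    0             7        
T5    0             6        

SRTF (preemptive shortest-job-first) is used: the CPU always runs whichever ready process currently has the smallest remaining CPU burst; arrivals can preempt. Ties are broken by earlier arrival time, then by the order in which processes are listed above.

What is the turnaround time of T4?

23

Gantt: | T3 0-1 | T2 1-3 | T5 3-9 | T1 9-16 | T4 16-23 |
Completion: T1=16  T2=3  T3=1  T4=23  T5=9
Turnaround (C−A): T1=16  T2=3  T3=1  T4=23  T5=9
Turnaround(T4) = completion − arrival = 23 − 0 = 23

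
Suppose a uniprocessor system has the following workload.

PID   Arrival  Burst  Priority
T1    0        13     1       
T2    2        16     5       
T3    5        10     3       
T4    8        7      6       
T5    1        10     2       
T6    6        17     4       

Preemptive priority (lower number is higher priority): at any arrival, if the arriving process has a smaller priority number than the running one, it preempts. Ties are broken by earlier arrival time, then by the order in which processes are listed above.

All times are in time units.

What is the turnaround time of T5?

22

Schedule: | T1 0-13 | T5 13-23 | T3 23-33 | T6 33-50 | T2 50-66 | T4 66-73 |
Completion: T1=13  T2=66  T3=33  T4=73  T5=23  T6=50
Turnaround(T5) = completion − arrival = 23 − 1 = 22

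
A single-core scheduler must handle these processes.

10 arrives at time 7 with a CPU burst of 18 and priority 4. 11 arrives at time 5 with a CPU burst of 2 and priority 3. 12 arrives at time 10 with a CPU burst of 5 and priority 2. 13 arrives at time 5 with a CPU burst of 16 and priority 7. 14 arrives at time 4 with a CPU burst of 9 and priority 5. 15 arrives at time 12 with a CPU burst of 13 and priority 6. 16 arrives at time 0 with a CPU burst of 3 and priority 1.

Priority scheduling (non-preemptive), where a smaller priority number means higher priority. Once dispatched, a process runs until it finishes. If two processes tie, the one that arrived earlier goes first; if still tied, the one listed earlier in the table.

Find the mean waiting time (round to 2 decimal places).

14.43

Gantt: | 16 0-3 | idle 3-4 | 14 4-13 | 12 13-18 | 11 18-20 | 10 20-38 | 15 38-51 | 13 51-67 |
Completion: 10=38  11=20  12=18  13=67  14=13  15=51  16=3
Turnaround (C−A): 10=31  11=15  12=8  13=62  14=9  15=39  16=3
Waiting times: 10=13, 11=13, 12=3, 13=46, 14=0, 15=26, 16=0
Average waiting = (13+13+3+46+0+26+0) / 7 = 101/7 = 14.43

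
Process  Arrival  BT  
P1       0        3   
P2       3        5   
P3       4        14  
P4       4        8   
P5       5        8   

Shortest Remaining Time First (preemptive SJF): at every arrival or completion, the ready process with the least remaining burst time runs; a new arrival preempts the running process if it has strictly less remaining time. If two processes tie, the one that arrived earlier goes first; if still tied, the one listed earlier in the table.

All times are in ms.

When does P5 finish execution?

Timeline: | P1 0-3 | P2 3-8 | P4 8-16 | P5 16-24 | P3 24-38 |
Completion: P1=3  P2=8  P3=38  P4=16  P5=24

24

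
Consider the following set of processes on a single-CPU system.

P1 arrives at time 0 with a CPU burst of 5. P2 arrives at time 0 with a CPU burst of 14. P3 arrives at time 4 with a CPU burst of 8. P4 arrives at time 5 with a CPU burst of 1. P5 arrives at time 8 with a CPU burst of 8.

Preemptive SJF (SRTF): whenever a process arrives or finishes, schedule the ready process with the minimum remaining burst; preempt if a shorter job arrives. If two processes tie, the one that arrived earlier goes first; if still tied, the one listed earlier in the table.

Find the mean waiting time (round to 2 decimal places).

Gantt: | P1 0-5 | P4 5-6 | P3 6-14 | P5 14-22 | P2 22-36 |
Completion: P1=5  P2=36  P3=14  P4=6  P5=22
Turnaround (C−A): P1=5  P2=36  P3=10  P4=1  P5=14
Waiting times: P1=0, P2=22, P3=2, P4=0, P5=6
Average waiting = (0+22+2+0+6) / 5 = 30/5 = 6.00

6.00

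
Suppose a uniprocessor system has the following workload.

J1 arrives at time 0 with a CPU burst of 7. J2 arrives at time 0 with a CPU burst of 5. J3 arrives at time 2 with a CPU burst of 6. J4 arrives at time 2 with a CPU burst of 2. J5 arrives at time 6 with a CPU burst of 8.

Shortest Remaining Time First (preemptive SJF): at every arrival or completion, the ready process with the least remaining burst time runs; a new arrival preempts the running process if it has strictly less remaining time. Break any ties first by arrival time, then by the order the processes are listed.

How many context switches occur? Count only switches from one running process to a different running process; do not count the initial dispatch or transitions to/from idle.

5

Timeline: | J2 0-2 | J4 2-4 | J2 4-7 | J3 7-13 | J1 13-20 | J5 20-28 |
Completion: J1=20  J2=7  J3=13  J4=4  J5=28
Turnaround (C−A): J1=20  J2=7  J3=11  J4=2  J5=22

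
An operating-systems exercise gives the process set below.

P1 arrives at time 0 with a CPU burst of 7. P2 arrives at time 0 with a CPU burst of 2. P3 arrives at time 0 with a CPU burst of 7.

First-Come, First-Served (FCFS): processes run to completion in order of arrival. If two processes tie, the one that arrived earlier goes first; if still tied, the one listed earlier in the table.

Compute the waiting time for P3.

9

Gantt: | P1 0-7 | P2 7-9 | P3 9-16 |
Completion: P1=7  P2=9  P3=16
Waiting(P3) = turnaround − burst = 16 − 7 = 9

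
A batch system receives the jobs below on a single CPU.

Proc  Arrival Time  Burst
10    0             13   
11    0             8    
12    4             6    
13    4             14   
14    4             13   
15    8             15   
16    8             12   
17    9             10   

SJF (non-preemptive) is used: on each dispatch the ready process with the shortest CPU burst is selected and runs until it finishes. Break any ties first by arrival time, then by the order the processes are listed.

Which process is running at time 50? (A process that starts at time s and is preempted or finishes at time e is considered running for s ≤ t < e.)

14

Timeline: | 11 0-8 | 12 8-14 | 17 14-24 | 16 24-36 | 10 36-49 | 14 49-62 | 13 62-76 | 15 76-91 |
Completion: 10=49  11=8  12=14  13=76  14=62  15=91  16=36  17=24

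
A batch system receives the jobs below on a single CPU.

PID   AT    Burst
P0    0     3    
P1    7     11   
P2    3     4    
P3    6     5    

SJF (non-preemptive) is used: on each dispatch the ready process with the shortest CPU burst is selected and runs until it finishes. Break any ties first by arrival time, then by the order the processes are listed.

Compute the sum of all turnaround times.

Gantt: | P0 0-3 | P2 3-7 | P3 7-12 | P1 12-23 |
Completion: P0=3  P1=23  P2=7  P3=12
Turnaround (C−A): P0=3  P1=16  P2=4  P3=6
Turnaround = completion − arrival: P0=3, P1=16, P2=4, P3=6
Total turnaround = 3 + 16 + 4 + 6 = 29

29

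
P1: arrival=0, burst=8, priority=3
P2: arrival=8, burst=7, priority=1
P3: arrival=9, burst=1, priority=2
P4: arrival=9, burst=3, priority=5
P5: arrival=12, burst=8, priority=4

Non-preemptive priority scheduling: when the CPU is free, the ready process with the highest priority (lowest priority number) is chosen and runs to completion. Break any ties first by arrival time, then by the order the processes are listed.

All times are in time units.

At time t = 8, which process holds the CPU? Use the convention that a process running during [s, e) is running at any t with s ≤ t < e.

Schedule: | P1 0-8 | P2 8-15 | P3 15-16 | P5 16-24 | P4 24-27 |
Completion: P1=8  P2=15  P3=16  P4=27  P5=24
Turnaround (C−A): P1=8  P2=7  P3=7  P4=18  P5=12

P2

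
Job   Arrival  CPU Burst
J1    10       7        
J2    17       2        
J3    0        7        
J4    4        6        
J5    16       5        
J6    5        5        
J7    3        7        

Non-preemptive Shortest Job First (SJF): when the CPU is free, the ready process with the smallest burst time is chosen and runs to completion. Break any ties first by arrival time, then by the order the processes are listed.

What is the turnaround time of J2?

Schedule: | J3 0-7 | J6 7-12 | J4 12-18 | J2 18-20 | J5 20-25 | J7 25-32 | J1 32-39 |
Completion: J1=39  J2=20  J3=7  J4=18  J5=25  J6=12  J7=32
Turnaround(J2) = completion − arrival = 20 − 17 = 3

3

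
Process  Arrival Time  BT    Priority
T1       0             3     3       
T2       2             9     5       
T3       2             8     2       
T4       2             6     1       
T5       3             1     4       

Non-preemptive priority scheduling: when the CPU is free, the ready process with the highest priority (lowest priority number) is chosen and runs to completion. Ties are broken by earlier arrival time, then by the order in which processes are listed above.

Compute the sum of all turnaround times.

65

Schedule: | T1 0-3 | T4 3-9 | T3 9-17 | T5 17-18 | T2 18-27 |
Completion: T1=3  T2=27  T3=17  T4=9  T5=18
Turnaround (C−A): T1=3  T2=25  T3=15  T4=7  T5=15
Turnaround = completion − arrival: T1=3, T2=25, T3=15, T4=7, T5=15
Total turnaround = 3 + 25 + 15 + 7 + 15 = 65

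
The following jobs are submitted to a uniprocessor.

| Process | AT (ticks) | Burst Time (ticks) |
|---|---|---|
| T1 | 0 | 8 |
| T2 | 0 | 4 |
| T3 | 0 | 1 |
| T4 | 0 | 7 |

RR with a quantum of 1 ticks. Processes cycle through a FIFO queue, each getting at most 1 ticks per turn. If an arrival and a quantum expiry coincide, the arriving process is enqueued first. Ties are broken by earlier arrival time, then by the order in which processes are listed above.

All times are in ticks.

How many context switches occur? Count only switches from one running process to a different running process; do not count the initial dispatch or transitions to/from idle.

19

Schedule: | T1 0-1 | T2 1-2 | T3 2-3 | T4 3-4 | T1 4-5 | T2 5-6 | T4 6-7 | T1 7-8 | T2 8-9 | T4 9-10 | T1 10-11 | T2 11-12 | T4 12-13 | T1 13-14 | T4 14-15 | T1 15-16 | T4 16-17 | T1 17-18 | T4 18-19 | T1 19-20 |
Completion: T1=20  T2=12  T3=3  T4=19
Turnaround (C−A): T1=20  T2=12  T3=3  T4=19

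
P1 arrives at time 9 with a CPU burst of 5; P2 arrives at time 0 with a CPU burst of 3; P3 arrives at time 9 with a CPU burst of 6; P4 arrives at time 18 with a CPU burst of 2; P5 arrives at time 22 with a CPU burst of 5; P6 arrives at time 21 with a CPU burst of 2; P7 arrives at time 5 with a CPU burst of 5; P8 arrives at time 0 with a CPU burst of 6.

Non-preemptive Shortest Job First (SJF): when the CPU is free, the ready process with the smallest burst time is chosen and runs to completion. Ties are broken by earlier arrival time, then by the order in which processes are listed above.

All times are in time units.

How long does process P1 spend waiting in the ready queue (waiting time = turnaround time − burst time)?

Schedule: | P2 0-3 | P8 3-9 | P7 9-14 | P1 14-19 | P4 19-21 | P6 21-23 | P5 23-28 | P3 28-34 |
Completion: P1=19  P2=3  P3=34  P4=21  P5=28  P6=23  P7=14  P8=9
Turnaround (C−A): P1=10  P2=3  P3=25  P4=3  P5=6  P6=2  P7=9  P8=9
Waiting(P1) = turnaround − burst = 10 − 5 = 5

5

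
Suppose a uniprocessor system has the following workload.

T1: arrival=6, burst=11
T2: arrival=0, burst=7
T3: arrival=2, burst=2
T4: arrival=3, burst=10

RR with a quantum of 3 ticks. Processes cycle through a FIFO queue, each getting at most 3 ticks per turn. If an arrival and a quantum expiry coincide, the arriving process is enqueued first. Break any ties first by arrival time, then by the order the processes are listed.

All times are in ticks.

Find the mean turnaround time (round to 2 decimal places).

Timeline: | T2 0-3 | T3 3-5 | T4 5-8 | T2 8-11 | T1 11-14 | T4 14-17 | T2 17-18 | T1 18-21 | T4 21-24 | T1 24-27 | T4 27-28 | T1 28-30 |
Completion: T1=30  T2=18  T3=5  T4=28
Turnaround times: T1=24, T2=18, T3=3, T4=25
Average turnaround = (24+18+3+25) / 4 = 70/4 = 17.50

17.50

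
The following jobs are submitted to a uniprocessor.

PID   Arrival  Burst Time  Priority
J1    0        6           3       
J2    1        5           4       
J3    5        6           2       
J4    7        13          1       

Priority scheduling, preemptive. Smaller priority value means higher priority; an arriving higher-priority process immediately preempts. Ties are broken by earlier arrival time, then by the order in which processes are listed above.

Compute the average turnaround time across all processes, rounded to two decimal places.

Timeline: | J1 0-5 | J3 5-7 | J4 7-20 | J3 20-24 | J1 24-25 | J2 25-30 |
Completion: J1=25  J2=30  J3=24  J4=20
Turnaround times: J1=25, J2=29, J3=19, J4=13
Average turnaround = (25+29+19+13) / 4 = 86/4 = 21.50

21.50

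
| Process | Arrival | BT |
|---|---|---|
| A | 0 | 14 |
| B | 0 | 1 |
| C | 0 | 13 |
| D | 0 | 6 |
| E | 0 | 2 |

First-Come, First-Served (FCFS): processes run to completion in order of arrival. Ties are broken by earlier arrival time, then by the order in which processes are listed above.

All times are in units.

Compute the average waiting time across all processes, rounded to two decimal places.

Schedule: | A 0-14 | B 14-15 | C 15-28 | D 28-34 | E 34-36 |
Completion: A=14  B=15  C=28  D=34  E=36
Waiting times: A=0, B=14, C=15, D=28, E=34
Average waiting = (0+14+15+28+34) / 5 = 91/5 = 18.20

18.20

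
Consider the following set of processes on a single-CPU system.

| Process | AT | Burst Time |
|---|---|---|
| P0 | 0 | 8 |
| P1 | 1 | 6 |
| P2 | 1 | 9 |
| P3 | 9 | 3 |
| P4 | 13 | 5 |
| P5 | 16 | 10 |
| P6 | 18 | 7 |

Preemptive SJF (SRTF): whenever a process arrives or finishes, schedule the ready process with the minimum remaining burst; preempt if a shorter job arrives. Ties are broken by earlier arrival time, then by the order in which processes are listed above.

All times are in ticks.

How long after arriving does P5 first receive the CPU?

Gantt: | P0 0-1 | P1 1-7 | P0 7-9 | P3 9-12 | P0 12-17 | P4 17-22 | P6 22-29 | P2 29-38 | P5 38-48 |
Completion: P0=17  P1=7  P2=38  P3=12  P4=22  P5=48  P6=29
Response(P5) = first start − arrival = 38 − 16 = 22

22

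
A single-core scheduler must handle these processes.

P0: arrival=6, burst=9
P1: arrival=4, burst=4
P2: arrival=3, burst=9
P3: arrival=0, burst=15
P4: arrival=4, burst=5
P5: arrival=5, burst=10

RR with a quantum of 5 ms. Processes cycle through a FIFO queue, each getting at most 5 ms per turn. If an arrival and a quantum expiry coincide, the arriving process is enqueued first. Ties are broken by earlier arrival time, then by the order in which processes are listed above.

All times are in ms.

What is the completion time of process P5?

43

Gantt: | P3 0-5 | P2 5-10 | P1 10-14 | P4 14-19 | P5 19-24 | P3 24-29 | P0 29-34 | P2 34-38 | P5 38-43 | P3 43-48 | P0 48-52 |
Completion: P0=52  P1=14  P2=38  P3=48  P4=19  P5=43
Turnaround (C−A): P0=46  P1=10  P2=35  P3=48  P4=15  P5=38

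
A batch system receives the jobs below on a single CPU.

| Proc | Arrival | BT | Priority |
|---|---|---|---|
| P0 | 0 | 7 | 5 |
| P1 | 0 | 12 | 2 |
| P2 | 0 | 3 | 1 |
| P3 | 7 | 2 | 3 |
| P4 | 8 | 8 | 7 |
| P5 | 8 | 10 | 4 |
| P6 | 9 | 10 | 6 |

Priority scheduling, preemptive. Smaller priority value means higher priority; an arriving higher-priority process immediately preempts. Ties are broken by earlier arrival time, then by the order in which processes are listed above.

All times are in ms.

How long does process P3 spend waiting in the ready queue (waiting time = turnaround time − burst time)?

Schedule: | P2 0-3 | P1 3-15 | P3 15-17 | P5 17-27 | P0 27-34 | P6 34-44 | P4 44-52 |
Completion: P0=34  P1=15  P2=3  P3=17  P4=52  P5=27  P6=44
Turnaround (C−A): P0=34  P1=15  P2=3  P3=10  P4=44  P5=19  P6=35
Waiting(P3) = turnaround − burst = 10 − 2 = 8

8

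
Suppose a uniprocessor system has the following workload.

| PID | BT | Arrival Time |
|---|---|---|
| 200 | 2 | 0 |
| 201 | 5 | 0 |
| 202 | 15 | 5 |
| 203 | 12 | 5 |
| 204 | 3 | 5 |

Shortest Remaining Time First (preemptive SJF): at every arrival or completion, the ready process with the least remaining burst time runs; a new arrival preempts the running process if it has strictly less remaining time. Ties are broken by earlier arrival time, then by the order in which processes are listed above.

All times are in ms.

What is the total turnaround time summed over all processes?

63

Timeline: | 200 0-2 | 201 2-7 | 204 7-10 | 203 10-22 | 202 22-37 |
Completion: 200=2  201=7  202=37  203=22  204=10
Turnaround (C−A): 200=2  201=7  202=32  203=17  204=5
Turnaround = completion − arrival: 200=2, 201=7, 202=32, 203=17, 204=5
Total turnaround = 2 + 7 + 32 + 17 + 5 = 63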